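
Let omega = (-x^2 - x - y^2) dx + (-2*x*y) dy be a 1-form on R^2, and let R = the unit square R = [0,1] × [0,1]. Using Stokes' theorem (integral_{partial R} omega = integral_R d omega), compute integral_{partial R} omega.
integral_(partial R) omega = 0

Stokes: integral_partial_R omega = integral_R d omega with d omega = (∂Q/∂x - ∂P/∂y) dx ∧ dy.
  ∂Q/∂x = -2*y
  ∂P/∂y = -2*y
  integrand = ∂Q/∂x - ∂P/∂y = 0.
Integrating over R: integral_0^1 integral_0^1 (0) dx dy = 0.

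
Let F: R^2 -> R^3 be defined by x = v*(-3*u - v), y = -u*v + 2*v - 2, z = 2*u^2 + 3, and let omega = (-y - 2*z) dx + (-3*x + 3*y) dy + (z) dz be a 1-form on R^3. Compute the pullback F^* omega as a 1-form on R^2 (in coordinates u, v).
F^* omega = (8*u^3 + 12*u^2*v - 9*u*v^2 + 12*u - 3*v^3 + 18*v) du + (12*u^3 - u^2*v - 5*u*v^2 + 12*u*v + 18*u + 10*v^2 + 20*v - 12) dv

Using F^*(f dg) = (f ∘ F) d(g ∘ F), substitute each coordinate x_i by F_i(u, v) in f_i, and replace dx_i by d F_i = (∂F_i/∂u) du + (∂F_i/∂v) dv.
  For the x component: f_1(F) = -4*u^2 + u*v - 2*v - 4; d F_1 = (-3*v) du + (-3*u - 2*v) dv
  For the y component: f_2(F) = 6*u*v + 3*v^2 + 6*v - 6; d F_2 = (-v) du + (2 - u) dv
  For the z component: f_3(F) = 2*u^2 + 3; d F_3 = (4*u) du + (0) dv
Combining and collecting du, dv coefficients:
  coeff of du: 8*u^3 + 12*u^2*v - 9*u*v^2 + 12*u - 3*v^3 + 18*v
  coeff of dv: 12*u^3 - u^2*v - 5*u*v^2 + 12*u*v + 18*u + 10*v^2 + 20*v - 12
F^* omega = (8*u^3 + 12*u^2*v - 9*u*v^2 + 12*u - 3*v^3 + 18*v) du + (12*u^3 - u^2*v - 5*u*v^2 + 12*u*v + 18*u + 10*v^2 + 20*v - 12) dv.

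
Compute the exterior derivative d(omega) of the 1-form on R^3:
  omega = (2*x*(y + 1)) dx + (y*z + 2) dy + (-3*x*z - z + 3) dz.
d(omega) = (-2*x) dx ∧ dy + (-3*z) dx ∧ dz + (-y) dy ∧ dz

For a 1-form omega = sum_i f_i dx_i, the exterior derivative is
  d(omega) = sum_{i < j} (∂f_j/∂x_i - ∂f_i/∂x_j) dx_i ∧ dx_j.
  coefficient of dx ∧ dy: ∂f_2/∂x - ∂f_1/∂y = ∂(y*z + 2)/∂x - ∂(2*x*(y + 1))/∂y = -2*x
  coefficient of dx ∧ dz: ∂f_3/∂x - ∂f_1/∂z = ∂(-3*x*z - z + 3)/∂x - ∂(2*x*(y + 1))/∂z = -3*z
  coefficient of dy ∧ dz: ∂f_3/∂y - ∂f_2/∂z = ∂(-3*x*z - z + 3)/∂y - ∂(y*z + 2)/∂z = -y
Assembling: d(omega) = (-2*x) dx ∧ dy + (-3*z) dx ∧ dz + (-y) dy ∧ dz.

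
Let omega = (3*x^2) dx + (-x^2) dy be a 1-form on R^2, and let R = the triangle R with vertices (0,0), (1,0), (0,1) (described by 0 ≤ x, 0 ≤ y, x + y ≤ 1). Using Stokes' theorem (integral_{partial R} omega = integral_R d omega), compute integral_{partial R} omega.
integral_(partial R) omega = -1/3

Stokes: integral_partial_R omega = integral_R d omega with d omega = (∂Q/∂x - ∂P/∂y) dx ∧ dy.
  ∂Q/∂x = -2*x
  ∂P/∂y = 0
  integrand = ∂Q/∂x - ∂P/∂y = -2*x.
Integrating over R: integral_0^1 integral_0^{1-x} (-2*x) dy dx = -1/3.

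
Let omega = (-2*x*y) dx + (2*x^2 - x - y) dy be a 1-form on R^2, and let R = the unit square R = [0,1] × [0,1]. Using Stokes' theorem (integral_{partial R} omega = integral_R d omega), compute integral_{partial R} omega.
integral_(partial R) omega = 2

Stokes: integral_partial_R omega = integral_R d omega with d omega = (∂Q/∂x - ∂P/∂y) dx ∧ dy.
  ∂Q/∂x = 4*x - 1
  ∂P/∂y = -2*x
  integrand = ∂Q/∂x - ∂P/∂y = 6*x - 1.
Integrating over R: integral_0^1 integral_0^1 (6*x - 1) dx dy = 2.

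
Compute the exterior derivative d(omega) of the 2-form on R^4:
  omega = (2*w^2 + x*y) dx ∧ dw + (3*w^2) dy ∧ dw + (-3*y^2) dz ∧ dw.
d(omega) = (-x) dx ∧ dy ∧ dw + (-6*y) dy ∧ dz ∧ dw

For a 2-form omega = sum_{i<j} g_{ij} dx_i ∧ dx_j, the exterior derivative is
  d(omega) = sum_{i<j} d(g_{ij}) ∧ dx_i ∧ dx_j = sum_{i<j, k} (∂g_{ij}/∂x_k) dx_k ∧ dx_i ∧ dx_j.
Expand each term, using dx_k ∧ dx_i ∧ dx_j = sgn(permutation) dx_{(a)} ∧ dx_{(b)} ∧ dx_{(c)} with (a < b < c) sorted:
  d(2*w^2 + x*y) includes (∂/∂y)(2*w^2 + x*y) dy = (x) dy, which multiplied by dx ∧ dw gives (-x) dx ∧ dy ∧ dw
  d(-3*y^2) includes (∂/∂y)(-3*y^2) dy = (-6*y) dy, which multiplied by dz ∧ dw gives (-6*y) dy ∧ dz ∧ dw
Collecting like 3-forms: d(omega) = (-x) dx ∧ dy ∧ dw + (-6*y) dy ∧ dz ∧ dw.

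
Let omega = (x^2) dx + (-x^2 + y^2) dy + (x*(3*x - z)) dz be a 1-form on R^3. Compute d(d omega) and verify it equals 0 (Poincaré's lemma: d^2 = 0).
d(d omega) = 0

Step 1: d omega = sum_{i<j} (∂f_j/∂x_i - ∂f_i/∂x_j) dx_i ∧ dx_j:
  coeff of dx ∧ dy: -2*x
  coeff of dx ∧ dz: 6*x - z
  coeff of dy ∧ dz: 0
Step 2: Apply d again to each 2-form coefficient. The only possible 3-form in R^3 is dx ∧ dy ∧ dz, with coefficient
  ∂(coeff of dy∧dz)/∂x - ∂(coeff of dx∧dz)/∂y + ∂(coeff of dx∧dy)/∂z
  = ∂/∂x (0) - ∂/∂y (6*x - z) + ∂/∂z (-2*x).
Each of these terms simplifies to sums of mixed partials that cancel in pairs. The result is 0 (by equality of mixed partials for smooth functions — Schwarz / Clairaut).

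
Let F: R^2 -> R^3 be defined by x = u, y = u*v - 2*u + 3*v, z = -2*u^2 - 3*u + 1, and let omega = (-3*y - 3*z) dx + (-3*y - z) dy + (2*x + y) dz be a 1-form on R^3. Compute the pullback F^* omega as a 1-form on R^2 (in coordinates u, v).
F^* omega = (-2*u^2*v + 2*u^2 - 3*u*v^2 - 3*u*v - 3*u - 9*v^2 - v - 1) du + (2*u^3 - 3*u^2*v + 15*u^2 - 18*u*v + 26*u - 27*v - 3) dv

Using F^*(f dg) = (f ∘ F) d(g ∘ F), substitute each coordinate x_i by F_i(u, v) in f_i, and replace dx_i by d F_i = (∂F_i/∂u) du + (∂F_i/∂v) dv.
  For the x component: f_1(F) = 6*u^2 - 3*u*v + 15*u - 9*v - 3; d F_1 = (1) du + (0) dv
  For the y component: f_2(F) = 2*u^2 - 3*u*v + 9*u - 9*v - 1; d F_2 = (v - 2) du + (u + 3) dv
  For the z component: f_3(F) = v*(u + 3); d F_3 = (-4*u - 3) du + (0) dv
Combining and collecting du, dv coefficients:
  coeff of du: -2*u^2*v + 2*u^2 - 3*u*v^2 - 3*u*v - 3*u - 9*v^2 - v - 1
  coeff of dv: 2*u^3 - 3*u^2*v + 15*u^2 - 18*u*v + 26*u - 27*v - 3
F^* omega = (-2*u^2*v + 2*u^2 - 3*u*v^2 - 3*u*v - 3*u - 9*v^2 - v - 1) du + (2*u^3 - 3*u^2*v + 15*u^2 - 18*u*v + 26*u - 27*v - 3) dv.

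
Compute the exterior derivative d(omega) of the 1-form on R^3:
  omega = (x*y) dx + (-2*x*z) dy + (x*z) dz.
d(omega) = (-x - 2*z) dx ∧ dy + (z) dx ∧ dz + (2*x) dy ∧ dz

For a 1-form omega = sum_i f_i dx_i, the exterior derivative is
  d(omega) = sum_{i < j} (∂f_j/∂x_i - ∂f_i/∂x_j) dx_i ∧ dx_j.
  coefficient of dx ∧ dy: ∂f_2/∂x - ∂f_1/∂y = ∂(-2*x*z)/∂x - ∂(x*y)/∂y = -x - 2*z
  coefficient of dx ∧ dz: ∂f_3/∂x - ∂f_1/∂z = ∂(x*z)/∂x - ∂(x*y)/∂z = z
  coefficient of dy ∧ dz: ∂f_3/∂y - ∂f_2/∂z = ∂(x*z)/∂y - ∂(-2*x*z)/∂z = 2*x
Assembling: d(omega) = (-x - 2*z) dx ∧ dy + (z) dx ∧ dz + (2*x) dy ∧ dz.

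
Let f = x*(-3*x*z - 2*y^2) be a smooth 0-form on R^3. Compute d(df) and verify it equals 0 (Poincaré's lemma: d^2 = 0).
d(df) = 0

Step 1: df = sum_i (∂f/∂x_i) dx_i = (-6*x*z - 2*y^2) dx + (-4*x*y) dy + (-3*x^2) dz.
Step 2: Apply d again. Using the 1-form formula, the coefficient of dx ∧ dy in d(df) is ∂^2 f/∂x ∂y - ∂^2 f/∂y ∂x = (-4*y) - (-4*y) = 0 (equality of mixed partials for smooth f).
Similarly for dx ∧ dz and dy ∧ dz — all coefficients vanish. So d(df) = 0.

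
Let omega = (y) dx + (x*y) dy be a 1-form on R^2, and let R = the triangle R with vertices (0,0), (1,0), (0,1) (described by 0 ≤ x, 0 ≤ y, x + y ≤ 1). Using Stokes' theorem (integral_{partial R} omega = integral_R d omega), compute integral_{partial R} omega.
integral_(partial R) omega = -1/3

Stokes: integral_partial_R omega = integral_R d omega with d omega = (∂Q/∂x - ∂P/∂y) dx ∧ dy.
  ∂Q/∂x = y
  ∂P/∂y = 1
  integrand = ∂Q/∂x - ∂P/∂y = y - 1.
Integrating over R: integral_0^1 integral_0^{1-x} (y - 1) dy dx = -1/3.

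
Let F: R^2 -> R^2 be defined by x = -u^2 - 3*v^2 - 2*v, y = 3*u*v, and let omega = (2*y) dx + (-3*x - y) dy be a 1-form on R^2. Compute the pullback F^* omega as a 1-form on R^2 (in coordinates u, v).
F^* omega = (3*v*(-u^2 - 3*u*v + 9*v^2 + 6*v)) du + (3*u*(3*u^2 - 3*u*v - 3*v^2 + 2*v)) dv

Using F^*(f dg) = (f ∘ F) d(g ∘ F), substitute each coordinate x_i by F_i(u, v) in f_i, and replace dx_i by d F_i = (∂F_i/∂u) du + (∂F_i/∂v) dv.
  For the x component: f_1(F) = 6*u*v; d F_1 = (-2*u) du + (-6*v - 2) dv
  For the y component: f_2(F) = 3*u^2 - 3*u*v + 9*v^2 + 6*v; d F_2 = (3*v) du + (3*u) dv
Combining and collecting du, dv coefficients:
  coeff of du: 3*v*(-u^2 - 3*u*v + 9*v^2 + 6*v)
  coeff of dv: 3*u*(3*u^2 - 3*u*v - 3*v^2 + 2*v)
F^* omega = (3*v*(-u^2 - 3*u*v + 9*v^2 + 6*v)) du + (3*u*(3*u^2 - 3*u*v - 3*v^2 + 2*v)) dv.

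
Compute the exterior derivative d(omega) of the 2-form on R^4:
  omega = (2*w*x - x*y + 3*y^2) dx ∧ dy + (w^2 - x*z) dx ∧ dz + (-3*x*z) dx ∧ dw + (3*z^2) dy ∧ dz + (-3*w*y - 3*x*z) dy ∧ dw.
d(omega) = (2*x - 3*z) dx ∧ dy ∧ dw + (2*w + 3*x) dx ∧ dz ∧ dw + (3*x) dy ∧ dz ∧ dw

For a 2-form omega = sum_{i<j} g_{ij} dx_i ∧ dx_j, the exterior derivative is
  d(omega) = sum_{i<j} d(g_{ij}) ∧ dx_i ∧ dx_j = sum_{i<j, k} (∂g_{ij}/∂x_k) dx_k ∧ dx_i ∧ dx_j.
Expand each term, using dx_k ∧ dx_i ∧ dx_j = sgn(permutation) dx_{(a)} ∧ dx_{(b)} ∧ dx_{(c)} with (a < b < c) sorted:
  d(2*w*x - x*y + 3*y^2) includes (∂/∂w)(2*w*x - x*y + 3*y^2) dw = (2*x) dw, which multiplied by dx ∧ dy gives (2*x) dx ∧ dy ∧ dw
  d(w^2 - x*z) includes (∂/∂w)(w^2 - x*z) dw = (2*w) dw, which multiplied by dx ∧ dz gives (2*w) dx ∧ dz ∧ dw
  d(-3*x*z) includes (∂/∂z)(-3*x*z) dz = (-3*x) dz, which multiplied by dx ∧ dw gives (3*x) dx ∧ dz ∧ dw
  d(-3*w*y - 3*x*z) includes (∂/∂x)(-3*w*y - 3*x*z) dx = (-3*z) dx, which multiplied by dy ∧ dw gives (-3*z) dx ∧ dy ∧ dw
  d(-3*w*y - 3*x*z) includes (∂/∂z)(-3*w*y - 3*x*z) dz = (-3*x) dz, which multiplied by dy ∧ dw gives (3*x) dy ∧ dz ∧ dw
Collecting like 3-forms: d(omega) = (2*x - 3*z) dx ∧ dy ∧ dw + (2*w + 3*x) dx ∧ dz ∧ dw + (3*x) dy ∧ dz ∧ dw.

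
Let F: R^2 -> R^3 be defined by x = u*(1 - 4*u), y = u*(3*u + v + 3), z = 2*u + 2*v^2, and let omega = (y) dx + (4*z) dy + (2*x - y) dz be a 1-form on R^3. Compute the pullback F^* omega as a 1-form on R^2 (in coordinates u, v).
F^* omega = (-24*u^3 - 8*u^2*v + 5*u^2 + 48*u*v^2 + 7*u*v + 25*u + 8*v^3 + 24*v^2) du + (4*u*(-11*u*v + 2*u + v^2 - v)) dv

Using F^*(f dg) = (f ∘ F) d(g ∘ F), substitute each coordinate x_i by F_i(u, v) in f_i, and replace dx_i by d F_i = (∂F_i/∂u) du + (∂F_i/∂v) dv.
  For the x component: f_1(F) = u*(3*u + v + 3); d F_1 = (1 - 8*u) du + (0) dv
  For the y component: f_2(F) = 8*u + 8*v^2; d F_2 = (6*u + v + 3) du + (u) dv
  For the z component: f_3(F) = u*(-11*u - v - 1); d F_3 = (2) du + (4*v) dv
Combining and collecting du, dv coefficients:
  coeff of du: -24*u^3 - 8*u^2*v + 5*u^2 + 48*u*v^2 + 7*u*v + 25*u + 8*v^3 + 24*v^2
  coeff of dv: 4*u*(-11*u*v + 2*u + v^2 - v)
F^* omega = (-24*u^3 - 8*u^2*v + 5*u^2 + 48*u*v^2 + 7*u*v + 25*u + 8*v^3 + 24*v^2) du + (4*u*(-11*u*v + 2*u + v^2 - v)) dv.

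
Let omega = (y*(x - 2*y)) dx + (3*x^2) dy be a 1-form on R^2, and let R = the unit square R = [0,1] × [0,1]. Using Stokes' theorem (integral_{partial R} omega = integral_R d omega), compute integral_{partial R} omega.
integral_(partial R) omega = 9/2

Stokes: integral_partial_R omega = integral_R d omega with d omega = (∂Q/∂x - ∂P/∂y) dx ∧ dy.
  ∂Q/∂x = 6*x
  ∂P/∂y = x - 4*y
  integrand = ∂Q/∂x - ∂P/∂y = 5*x + 4*y.
Integrating over R: integral_0^1 integral_0^1 (5*x + 4*y) dx dy = 9/2.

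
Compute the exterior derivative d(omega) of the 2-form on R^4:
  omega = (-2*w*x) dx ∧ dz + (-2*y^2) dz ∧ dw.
d(omega) = (-2*x) dx ∧ dz ∧ dw + (-4*y) dy ∧ dz ∧ dw

For a 2-form omega = sum_{i<j} g_{ij} dx_i ∧ dx_j, the exterior derivative is
  d(omega) = sum_{i<j} d(g_{ij}) ∧ dx_i ∧ dx_j = sum_{i<j, k} (∂g_{ij}/∂x_k) dx_k ∧ dx_i ∧ dx_j.
Expand each term, using dx_k ∧ dx_i ∧ dx_j = sgn(permutation) dx_{(a)} ∧ dx_{(b)} ∧ dx_{(c)} with (a < b < c) sorted:
  d(-2*w*x) includes (∂/∂w)(-2*w*x) dw = (-2*x) dw, which multiplied by dx ∧ dz gives (-2*x) dx ∧ dz ∧ dw
  d(-2*y^2) includes (∂/∂y)(-2*y^2) dy = (-4*y) dy, which multiplied by dz ∧ dw gives (-4*y) dy ∧ dz ∧ dw
Collecting like 3-forms: d(omega) = (-2*x) dx ∧ dz ∧ dw + (-4*y) dy ∧ dz ∧ dw.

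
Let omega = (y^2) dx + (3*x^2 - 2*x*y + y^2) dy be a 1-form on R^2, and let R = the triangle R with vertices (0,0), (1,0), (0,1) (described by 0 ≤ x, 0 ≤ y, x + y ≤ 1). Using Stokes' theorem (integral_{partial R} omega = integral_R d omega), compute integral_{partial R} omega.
integral_(partial R) omega = 1/3

Stokes: integral_partial_R omega = integral_R d omega with d omega = (∂Q/∂x - ∂P/∂y) dx ∧ dy.
  ∂Q/∂x = 6*x - 2*y
  ∂P/∂y = 2*y
  integrand = ∂Q/∂x - ∂P/∂y = 6*x - 4*y.
Integrating over R: integral_0^1 integral_0^{1-x} (6*x - 4*y) dy dx = 1/3.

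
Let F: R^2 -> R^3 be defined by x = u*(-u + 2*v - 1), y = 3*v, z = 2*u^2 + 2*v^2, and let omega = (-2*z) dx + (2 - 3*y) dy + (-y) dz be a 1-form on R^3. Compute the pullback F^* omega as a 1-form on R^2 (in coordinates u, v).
F^* omega = (8*u^3 - 8*u^2*v + 4*u^2 + 8*u*v^2 - 12*u*v - 8*v^3 + 4*v^2) du + (-8*u^3 - 8*u*v^2 - 12*v^2 - 27*v + 6) dv

Using F^*(f dg) = (f ∘ F) d(g ∘ F), substitute each coordinate x_i by F_i(u, v) in f_i, and replace dx_i by d F_i = (∂F_i/∂u) du + (∂F_i/∂v) dv.
  For the x component: f_1(F) = -4*u^2 - 4*v^2; d F_1 = (-2*u + 2*v - 1) du + (2*u) dv
  For the y component: f_2(F) = 2 - 9*v; d F_2 = (0) du + (3) dv
  For the z component: f_3(F) = -3*v; d F_3 = (4*u) du + (4*v) dv
Combining and collecting du, dv coefficients:
  coeff of du: 8*u^3 - 8*u^2*v + 4*u^2 + 8*u*v^2 - 12*u*v - 8*v^3 + 4*v^2
  coeff of dv: -8*u^3 - 8*u*v^2 - 12*v^2 - 27*v + 6
F^* omega = (8*u^3 - 8*u^2*v + 4*u^2 + 8*u*v^2 - 12*u*v - 8*v^3 + 4*v^2) du + (-8*u^3 - 8*u*v^2 - 12*v^2 - 27*v + 6) dv.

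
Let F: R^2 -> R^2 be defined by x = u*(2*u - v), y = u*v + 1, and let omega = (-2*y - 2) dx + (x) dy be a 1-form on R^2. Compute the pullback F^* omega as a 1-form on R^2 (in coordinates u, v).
F^* omega = (-6*u^2*v + u*v^2 - 16*u + 4*v) du + (u*(2*u^2 + u*v + 4)) dv

Using F^*(f dg) = (f ∘ F) d(g ∘ F), substitute each coordinate x_i by F_i(u, v) in f_i, and replace dx_i by d F_i = (∂F_i/∂u) du + (∂F_i/∂v) dv.
  For the x component: f_1(F) = -2*u*v - 4; d F_1 = (4*u - v) du + (-u) dv
  For the y component: f_2(F) = u*(2*u - v); d F_2 = (v) du + (u) dv
Combining and collecting du, dv coefficients:
  coeff of du: -6*u^2*v + u*v^2 - 16*u + 4*v
  coeff of dv: u*(2*u^2 + u*v + 4)
F^* omega = (-6*u^2*v + u*v^2 - 16*u + 4*v) du + (u*(2*u^2 + u*v + 4)) dv.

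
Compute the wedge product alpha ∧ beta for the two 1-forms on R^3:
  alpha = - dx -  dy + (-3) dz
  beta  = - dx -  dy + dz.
alpha ∧ beta = (-4) dx ∧ dz + (-4) dy ∧ dz

Distribute the wedge, using dx_i ∧ dx_j = -dx_j ∧ dx_i and dx_i ∧ dx_i = 0. For each pair (i, j) with i < j, the coefficient of dx_i ∧ dx_j in alpha ∧ beta is (alpha_i * beta_j - alpha_j * beta_i). Collecting: alpha ∧ beta = (-4) dx ∧ dz + (-4) dy ∧ dz.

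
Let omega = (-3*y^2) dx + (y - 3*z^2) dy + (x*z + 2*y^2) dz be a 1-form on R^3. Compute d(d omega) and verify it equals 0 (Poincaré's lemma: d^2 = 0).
d(d omega) = 0

Step 1: d omega = sum_{i<j} (∂f_j/∂x_i - ∂f_i/∂x_j) dx_i ∧ dx_j:
  coeff of dx ∧ dy: 6*y
  coeff of dx ∧ dz: z
  coeff of dy ∧ dz: 4*y + 6*z
Step 2: Apply d again to each 2-form coefficient. The only possible 3-form in R^3 is dx ∧ dy ∧ dz, with coefficient
  ∂(coeff of dy∧dz)/∂x - ∂(coeff of dx∧dz)/∂y + ∂(coeff of dx∧dy)/∂z
  = ∂/∂x (4*y + 6*z) - ∂/∂y (z) + ∂/∂z (6*y).
Each of these terms simplifies to sums of mixed partials that cancel in pairs. The result is 0 (by equality of mixed partials for smooth functions — Schwarz / Clairaut).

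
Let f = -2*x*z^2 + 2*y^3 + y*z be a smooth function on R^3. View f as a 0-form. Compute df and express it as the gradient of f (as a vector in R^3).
df = (-2*z^2) dx + (6*y^2 + z) dy + (-4*x*z + y) dz; grad f = (-2*z^2, 6*y^2 + z, -4*x*z + y)

For a 0-form f, d f = (∂f/∂x) dx + (∂f/∂y) dy + (∂f/∂z) dz. The components of the vector representation are exactly the entries of grad f in Cartesian coordinates:
  ∂f/∂x = -2*z^2
  ∂f/∂y = 6*y^2 + z
  ∂f/∂z = -4*x*z + y.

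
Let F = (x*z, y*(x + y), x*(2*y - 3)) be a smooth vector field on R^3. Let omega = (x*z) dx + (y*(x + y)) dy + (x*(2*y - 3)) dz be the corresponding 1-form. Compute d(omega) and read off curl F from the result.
d(omega) = (2*x) dy ∧ dz + (x - 2*y + 3) dz ∧ dx + (y) dx ∧ dy; curl F = (2*x, x - 2*y + 3, y)

d omega = sum_{i<j} (∂f_j/∂x_i - ∂f_i/∂x_j) dx_i ∧ dx_j. Under the identification (dy ∧ dz, dz ∧ dx, dx ∧ dy) ↔ (e_x, e_y, e_z), the coefficients are exactly the components of curl F. Compute:
  ∂R/∂y - ∂Q/∂z = (2*x) - (0) = 2*x
  ∂P/∂z - ∂R/∂x = (x) - (2*y - 3) = x - 2*y + 3
  ∂Q/∂x - ∂P/∂y = (y) - (0) = y.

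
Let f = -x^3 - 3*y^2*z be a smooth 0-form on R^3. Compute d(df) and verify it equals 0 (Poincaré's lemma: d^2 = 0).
d(df) = 0

Step 1: df = sum_i (∂f/∂x_i) dx_i = (-3*x^2) dx + (-6*y*z) dy + (-3*y^2) dz.
Step 2: Apply d again. Using the 1-form formula, the coefficient of dx ∧ dy in d(df) is ∂^2 f/∂x ∂y - ∂^2 f/∂y ∂x = (0) - (0) = 0 (equality of mixed partials for smooth f).
Similarly for dx ∧ dz and dy ∧ dz — all coefficients vanish. So d(df) = 0.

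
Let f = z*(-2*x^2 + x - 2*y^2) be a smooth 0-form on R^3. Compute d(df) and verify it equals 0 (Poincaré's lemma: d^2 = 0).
d(df) = 0

Step 1: df = sum_i (∂f/∂x_i) dx_i = (z*(1 - 4*x)) dx + (-4*y*z) dy + (-2*x^2 + x - 2*y^2) dz.
Step 2: Apply d again. Using the 1-form formula, the coefficient of dx ∧ dy in d(df) is ∂^2 f/∂x ∂y - ∂^2 f/∂y ∂x = (0) - (0) = 0 (equality of mixed partials for smooth f).
Similarly for dx ∧ dz and dy ∧ dz — all coefficients vanish. So d(df) = 0.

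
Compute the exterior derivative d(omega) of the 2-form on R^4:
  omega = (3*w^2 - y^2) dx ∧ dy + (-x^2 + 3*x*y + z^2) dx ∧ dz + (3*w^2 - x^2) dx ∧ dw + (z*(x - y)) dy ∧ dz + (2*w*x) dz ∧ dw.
d(omega) = (6*w) dx ∧ dy ∧ dw + (-3*x + z) dx ∧ dy ∧ dz + (2*w) dx ∧ dz ∧ dw

For a 2-form omega = sum_{i<j} g_{ij} dx_i ∧ dx_j, the exterior derivative is
  d(omega) = sum_{i<j} d(g_{ij}) ∧ dx_i ∧ dx_j = sum_{i<j, k} (∂g_{ij}/∂x_k) dx_k ∧ dx_i ∧ dx_j.
Expand each term, using dx_k ∧ dx_i ∧ dx_j = sgn(permutation) dx_{(a)} ∧ dx_{(b)} ∧ dx_{(c)} with (a < b < c) sorted:
  d(3*w^2 - y^2) includes (∂/∂w)(3*w^2 - y^2) dw = (6*w) dw, which multiplied by dx ∧ dy gives (6*w) dx ∧ dy ∧ dw
  d(-x^2 + 3*x*y + z^2) includes (∂/∂y)(-x^2 + 3*x*y + z^2) dy = (3*x) dy, which multiplied by dx ∧ dz gives (-3*x) dx ∧ dy ∧ dz
  d(z*(x - y)) includes (∂/∂x)(z*(x - y)) dx = (z) dx, which multiplied by dy ∧ dz gives (z) dx ∧ dy ∧ dz
  d(2*w*x) includes (∂/∂x)(2*w*x) dx = (2*w) dx, which multiplied by dz ∧ dw gives (2*w) dx ∧ dz ∧ dw
Collecting like 3-forms: d(omega) = (6*w) dx ∧ dy ∧ dw + (-3*x + z) dx ∧ dy ∧ dz + (2*w) dx ∧ dz ∧ dw.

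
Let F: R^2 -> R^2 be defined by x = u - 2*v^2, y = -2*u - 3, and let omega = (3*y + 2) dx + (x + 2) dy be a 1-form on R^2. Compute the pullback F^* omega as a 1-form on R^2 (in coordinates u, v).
F^* omega = (-8*u + 4*v^2 - 11) du + (4*v*(6*u + 7)) dv

Using F^*(f dg) = (f ∘ F) d(g ∘ F), substitute each coordinate x_i by F_i(u, v) in f_i, and replace dx_i by d F_i = (∂F_i/∂u) du + (∂F_i/∂v) dv.
  For the x component: f_1(F) = -6*u - 7; d F_1 = (1) du + (-4*v) dv
  For the y component: f_2(F) = u - 2*v^2 + 2; d F_2 = (-2) du + (0) dv
Combining and collecting du, dv coefficients:
  coeff of du: -8*u + 4*v^2 - 11
  coeff of dv: 4*v*(6*u + 7)
F^* omega = (-8*u + 4*v^2 - 11) du + (4*v*(6*u + 7)) dv.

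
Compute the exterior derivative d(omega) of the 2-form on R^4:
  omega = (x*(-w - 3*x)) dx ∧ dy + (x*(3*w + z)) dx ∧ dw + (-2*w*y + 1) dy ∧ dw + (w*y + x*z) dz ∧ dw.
d(omega) = (-x) dx ∧ dy ∧ dw + (-x + z) dx ∧ dz ∧ dw + (w) dy ∧ dz ∧ dw

For a 2-form omega = sum_{i<j} g_{ij} dx_i ∧ dx_j, the exterior derivative is
  d(omega) = sum_{i<j} d(g_{ij}) ∧ dx_i ∧ dx_j = sum_{i<j, k} (∂g_{ij}/∂x_k) dx_k ∧ dx_i ∧ dx_j.
Expand each term, using dx_k ∧ dx_i ∧ dx_j = sgn(permutation) dx_{(a)} ∧ dx_{(b)} ∧ dx_{(c)} with (a < b < c) sorted:
  d(x*(-w - 3*x)) includes (∂/∂w)(x*(-w - 3*x)) dw = (-x) dw, which multiplied by dx ∧ dy gives (-x) dx ∧ dy ∧ dw
  d(x*(3*w + z)) includes (∂/∂z)(x*(3*w + z)) dz = (x) dz, which multiplied by dx ∧ dw gives (-x) dx ∧ dz ∧ dw
  d(w*y + x*z) includes (∂/∂x)(w*y + x*z) dx = (z) dx, which multiplied by dz ∧ dw gives (z) dx ∧ dz ∧ dw
  d(w*y + x*z) includes (∂/∂y)(w*y + x*z) dy = (w) dy, which multiplied by dz ∧ dw gives (w) dy ∧ dz ∧ dw
Collecting like 3-forms: d(omega) = (-x) dx ∧ dy ∧ dw + (-x + z) dx ∧ dz ∧ dw + (w) dy ∧ dz ∧ dw.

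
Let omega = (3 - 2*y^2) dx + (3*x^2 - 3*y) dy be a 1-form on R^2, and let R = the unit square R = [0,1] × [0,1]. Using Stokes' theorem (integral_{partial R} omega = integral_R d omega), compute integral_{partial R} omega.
integral_(partial R) omega = 5

Stokes: integral_partial_R omega = integral_R d omega with d omega = (∂Q/∂x - ∂P/∂y) dx ∧ dy.
  ∂Q/∂x = 6*x
  ∂P/∂y = -4*y
  integrand = ∂Q/∂x - ∂P/∂y = 6*x + 4*y.
Integrating over R: integral_0^1 integral_0^1 (6*x + 4*y) dx dy = 5.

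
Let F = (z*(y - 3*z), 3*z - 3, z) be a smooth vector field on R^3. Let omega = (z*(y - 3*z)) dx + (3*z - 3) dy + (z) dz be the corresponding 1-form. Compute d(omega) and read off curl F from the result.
d(omega) = (-3) dy ∧ dz + (y - 6*z) dz ∧ dx + (-z) dx ∧ dy; curl F = (-3, y - 6*z, -z)

d omega = sum_{i<j} (∂f_j/∂x_i - ∂f_i/∂x_j) dx_i ∧ dx_j. Under the identification (dy ∧ dz, dz ∧ dx, dx ∧ dy) ↔ (e_x, e_y, e_z), the coefficients are exactly the components of curl F. Compute:
  ∂R/∂y - ∂Q/∂z = (0) - (3) = -3
  ∂P/∂z - ∂R/∂x = (y - 6*z) - (0) = y - 6*z
  ∂Q/∂x - ∂P/∂y = (0) - (z) = -z.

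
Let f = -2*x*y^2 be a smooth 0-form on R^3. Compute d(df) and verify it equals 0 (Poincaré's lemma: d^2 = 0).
d(df) = 0

Step 1: df = sum_i (∂f/∂x_i) dx_i = (-2*y^2) dx + (-4*x*y) dy + (0) dz.
Step 2: Apply d again. Using the 1-form formula, the coefficient of dx ∧ dy in d(df) is ∂^2 f/∂x ∂y - ∂^2 f/∂y ∂x = (-4*y) - (-4*y) = 0 (equality of mixed partials for smooth f).
Similarly for dx ∧ dz and dy ∧ dz — all coefficients vanish. So d(df) = 0.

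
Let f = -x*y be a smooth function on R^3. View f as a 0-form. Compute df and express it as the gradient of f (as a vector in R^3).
df = (-y) dx + (-x) dy + (0) dz; grad f = (-y, -x, 0)

For a 0-form f, d f = (∂f/∂x) dx + (∂f/∂y) dy + (∂f/∂z) dz. The components of the vector representation are exactly the entries of grad f in Cartesian coordinates:
  ∂f/∂x = -y
  ∂f/∂y = -x
  ∂f/∂z = 0.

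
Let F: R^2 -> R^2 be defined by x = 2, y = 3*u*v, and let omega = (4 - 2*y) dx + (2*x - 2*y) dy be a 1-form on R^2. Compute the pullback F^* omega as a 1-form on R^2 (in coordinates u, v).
F^* omega = (6*v*(-3*u*v + 2)) du + (6*u*(-3*u*v + 2)) dv

Using F^*(f dg) = (f ∘ F) d(g ∘ F), substitute each coordinate x_i by F_i(u, v) in f_i, and replace dx_i by d F_i = (∂F_i/∂u) du + (∂F_i/∂v) dv.
  For the x component: f_1(F) = -6*u*v + 4; d F_1 = (0) du + (0) dv
  For the y component: f_2(F) = -6*u*v + 4; d F_2 = (3*v) du + (3*u) dv
Combining and collecting du, dv coefficients:
  coeff of du: 6*v*(-3*u*v + 2)
  coeff of dv: 6*u*(-3*u*v + 2)
F^* omega = (6*v*(-3*u*v + 2)) du + (6*u*(-3*u*v + 2)) dv.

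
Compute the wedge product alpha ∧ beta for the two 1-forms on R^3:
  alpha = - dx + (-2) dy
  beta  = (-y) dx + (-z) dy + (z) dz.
alpha ∧ beta = (-2*y + z) dx ∧ dy + (-z) dx ∧ dz + (-2*z) dy ∧ dz

Distribute the wedge, using dx_i ∧ dx_j = -dx_j ∧ dx_i and dx_i ∧ dx_i = 0. For each pair (i, j) with i < j, the coefficient of dx_i ∧ dx_j in alpha ∧ beta is (alpha_i * beta_j - alpha_j * beta_i). Collecting: alpha ∧ beta = (-2*y + z) dx ∧ dy + (-z) dx ∧ dz + (-2*z) dy ∧ dz.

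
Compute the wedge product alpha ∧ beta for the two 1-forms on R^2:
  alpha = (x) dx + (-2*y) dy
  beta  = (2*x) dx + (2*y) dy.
alpha ∧ beta = (6*x*y) dx ∧ dy

Distribute the wedge, using dx_i ∧ dx_j = -dx_j ∧ dx_i and dx_i ∧ dx_i = 0. For each pair (i, j) with i < j, the coefficient of dx_i ∧ dx_j in alpha ∧ beta is (alpha_i * beta_j - alpha_j * beta_i). Collecting: alpha ∧ beta = (6*x*y) dx ∧ dy.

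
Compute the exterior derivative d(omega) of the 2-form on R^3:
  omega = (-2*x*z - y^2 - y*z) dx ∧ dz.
d(omega) = (2*y + z) dx ∧ dy ∧ dz

For a 2-form omega = sum_{i<j} g_{ij} dx_i ∧ dx_j, the exterior derivative is
  d(omega) = sum_{i<j} d(g_{ij}) ∧ dx_i ∧ dx_j = sum_{i<j, k} (∂g_{ij}/∂x_k) dx_k ∧ dx_i ∧ dx_j.
Expand each term, using dx_k ∧ dx_i ∧ dx_j = sgn(permutation) dx_{(a)} ∧ dx_{(b)} ∧ dx_{(c)} with (a < b < c) sorted:
  d(-2*x*z - y^2 - y*z) includes (∂/∂y)(-2*x*z - y^2 - y*z) dy = (-2*y - z) dy, which multiplied by dx ∧ dz gives (2*y + z) dx ∧ dy ∧ dz
Collecting like 3-forms: d(omega) = (2*y + z) dx ∧ dy ∧ dz.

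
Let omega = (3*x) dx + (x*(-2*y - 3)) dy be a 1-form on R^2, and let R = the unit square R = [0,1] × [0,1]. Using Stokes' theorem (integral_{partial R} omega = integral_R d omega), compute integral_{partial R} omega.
integral_(partial R) omega = -4

Stokes: integral_partial_R omega = integral_R d omega with d omega = (∂Q/∂x - ∂P/∂y) dx ∧ dy.
  ∂Q/∂x = -2*y - 3
  ∂P/∂y = 0
  integrand = ∂Q/∂x - ∂P/∂y = -2*y - 3.
Integrating over R: integral_0^1 integral_0^1 (-2*y - 3) dx dy = -4.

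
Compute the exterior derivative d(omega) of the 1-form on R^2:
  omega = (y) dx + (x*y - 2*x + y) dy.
d(omega) = (y - 3) dx ∧ dy

For a 1-form omega = sum_i f_i dx_i, the exterior derivative is
  d(omega) = sum_{i < j} (∂f_j/∂x_i - ∂f_i/∂x_j) dx_i ∧ dx_j.
  coefficient of dx ∧ dy: ∂f_2/∂x - ∂f_1/∂y = ∂(x*y - 2*x + y)/∂x - ∂(y)/∂y = y - 3
Assembling: d(omega) = (y - 3) dx ∧ dy.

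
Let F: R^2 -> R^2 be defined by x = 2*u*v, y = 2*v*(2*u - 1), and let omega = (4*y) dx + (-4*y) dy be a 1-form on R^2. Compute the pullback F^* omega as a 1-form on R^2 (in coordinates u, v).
F^* omega = (v^2*(16 - 32*u)) du + (16*v*(-2*u^2 + 3*u - 1)) dv

Using F^*(f dg) = (f ∘ F) d(g ∘ F), substitute each coordinate x_i by F_i(u, v) in f_i, and replace dx_i by d F_i = (∂F_i/∂u) du + (∂F_i/∂v) dv.
  For the x component: f_1(F) = 8*v*(2*u - 1); d F_1 = (2*v) du + (2*u) dv
  For the y component: f_2(F) = 8*v*(1 - 2*u); d F_2 = (4*v) du + (4*u - 2) dv
Combining and collecting du, dv coefficients:
  coeff of du: v^2*(16 - 32*u)
  coeff of dv: 16*v*(-2*u^2 + 3*u - 1)
F^* omega = (v^2*(16 - 32*u)) du + (16*v*(-2*u^2 + 3*u - 1)) dv.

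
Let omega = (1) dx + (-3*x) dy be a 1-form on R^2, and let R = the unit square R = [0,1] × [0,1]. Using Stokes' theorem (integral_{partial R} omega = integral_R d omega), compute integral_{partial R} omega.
integral_(partial R) omega = -3

Stokes: integral_partial_R omega = integral_R d omega with d omega = (∂Q/∂x - ∂P/∂y) dx ∧ dy.
  ∂Q/∂x = -3
  ∂P/∂y = 0
  integrand = ∂Q/∂x - ∂P/∂y = -3.
Integrating over R: integral_0^1 integral_0^1 (-3) dx dy = -3.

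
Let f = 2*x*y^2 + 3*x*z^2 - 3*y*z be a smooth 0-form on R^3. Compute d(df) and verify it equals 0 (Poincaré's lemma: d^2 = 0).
d(df) = 0

Step 1: df = sum_i (∂f/∂x_i) dx_i = (2*y^2 + 3*z^2) dx + (4*x*y - 3*z) dy + (6*x*z - 3*y) dz.
Step 2: Apply d again. Using the 1-form formula, the coefficient of dx ∧ dy in d(df) is ∂^2 f/∂x ∂y - ∂^2 f/∂y ∂x = (4*y) - (4*y) = 0 (equality of mixed partials for smooth f).
Similarly for dx ∧ dz and dy ∧ dz — all coefficients vanish. So d(df) = 0.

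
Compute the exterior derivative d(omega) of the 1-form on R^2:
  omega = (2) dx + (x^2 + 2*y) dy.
d(omega) = (2*x) dx ∧ dy

For a 1-form omega = sum_i f_i dx_i, the exterior derivative is
  d(omega) = sum_{i < j} (∂f_j/∂x_i - ∂f_i/∂x_j) dx_i ∧ dx_j.
  coefficient of dx ∧ dy: ∂f_2/∂x - ∂f_1/∂y = ∂(x^2 + 2*y)/∂x - ∂(2)/∂y = 2*x
Assembling: d(omega) = (2*x) dx ∧ dy.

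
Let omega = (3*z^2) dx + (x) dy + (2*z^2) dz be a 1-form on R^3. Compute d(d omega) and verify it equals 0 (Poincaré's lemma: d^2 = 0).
d(d omega) = 0

Step 1: d omega = sum_{i<j} (∂f_j/∂x_i - ∂f_i/∂x_j) dx_i ∧ dx_j:
  coeff of dx ∧ dy: 1
  coeff of dx ∧ dz: -6*z
  coeff of dy ∧ dz: 0
Step 2: Apply d again to each 2-form coefficient. The only possible 3-form in R^3 is dx ∧ dy ∧ dz, with coefficient
  ∂(coeff of dy∧dz)/∂x - ∂(coeff of dx∧dz)/∂y + ∂(coeff of dx∧dy)/∂z
  = ∂/∂x (0) - ∂/∂y (-6*z) + ∂/∂z (1).
Each of these terms simplifies to sums of mixed partials that cancel in pairs. The result is 0 (by equality of mixed partials for smooth functions — Schwarz / Clairaut).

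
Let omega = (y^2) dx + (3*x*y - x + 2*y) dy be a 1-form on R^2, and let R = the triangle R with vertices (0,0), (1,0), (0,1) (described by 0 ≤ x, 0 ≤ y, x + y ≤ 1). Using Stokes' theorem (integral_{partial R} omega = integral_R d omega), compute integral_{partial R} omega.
integral_(partial R) omega = -1/3

Stokes: integral_partial_R omega = integral_R d omega with d omega = (∂Q/∂x - ∂P/∂y) dx ∧ dy.
  ∂Q/∂x = 3*y - 1
  ∂P/∂y = 2*y
  integrand = ∂Q/∂x - ∂P/∂y = y - 1.
Integrating over R: integral_0^1 integral_0^{1-x} (y - 1) dy dx = -1/3.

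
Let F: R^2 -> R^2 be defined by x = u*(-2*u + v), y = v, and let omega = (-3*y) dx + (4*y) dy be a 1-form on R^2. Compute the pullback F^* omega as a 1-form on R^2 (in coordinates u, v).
F^* omega = (3*v*(4*u - v)) du + (v*(4 - 3*u)) dv

Using F^*(f dg) = (f ∘ F) d(g ∘ F), substitute each coordinate x_i by F_i(u, v) in f_i, and replace dx_i by d F_i = (∂F_i/∂u) du + (∂F_i/∂v) dv.
  For the x component: f_1(F) = -3*v; d F_1 = (-4*u + v) du + (u) dv
  For the y component: f_2(F) = 4*v; d F_2 = (0) du + (1) dv
Combining and collecting du, dv coefficients:
  coeff of du: 3*v*(4*u - v)
  coeff of dv: v*(4 - 3*u)
F^* omega = (3*v*(4*u - v)) du + (v*(4 - 3*u)) dv.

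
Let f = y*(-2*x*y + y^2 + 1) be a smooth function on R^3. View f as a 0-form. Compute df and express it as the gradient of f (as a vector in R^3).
df = (-2*y^2) dx + (-4*x*y + 3*y^2 + 1) dy + (0) dz; grad f = (-2*y^2, -4*x*y + 3*y^2 + 1, 0)

For a 0-form f, d f = (∂f/∂x) dx + (∂f/∂y) dy + (∂f/∂z) dz. The components of the vector representation are exactly the entries of grad f in Cartesian coordinates:
  ∂f/∂x = -2*y^2
  ∂f/∂y = -4*x*y + 3*y^2 + 1
  ∂f/∂z = 0.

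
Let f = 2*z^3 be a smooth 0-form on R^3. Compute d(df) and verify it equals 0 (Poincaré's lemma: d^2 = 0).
d(df) = 0

Step 1: df = sum_i (∂f/∂x_i) dx_i = (0) dx + (0) dy + (6*z^2) dz.
Step 2: Apply d again. Using the 1-form formula, the coefficient of dx ∧ dy in d(df) is ∂^2 f/∂x ∂y - ∂^2 f/∂y ∂x = (0) - (0) = 0 (equality of mixed partials for smooth f).
Similarly for dx ∧ dz and dy ∧ dz — all coefficients vanish. So d(df) = 0.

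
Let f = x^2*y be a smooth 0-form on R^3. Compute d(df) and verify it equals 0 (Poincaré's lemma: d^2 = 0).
d(df) = 0

Step 1: df = sum_i (∂f/∂x_i) dx_i = (2*x*y) dx + (x^2) dy + (0) dz.
Step 2: Apply d again. Using the 1-form formula, the coefficient of dx ∧ dy in d(df) is ∂^2 f/∂x ∂y - ∂^2 f/∂y ∂x = (2*x) - (2*x) = 0 (equality of mixed partials for smooth f).
Similarly for dx ∧ dz and dy ∧ dz — all coefficients vanish. So d(df) = 0.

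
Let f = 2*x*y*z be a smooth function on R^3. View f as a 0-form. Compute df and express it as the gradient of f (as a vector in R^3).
df = (2*y*z) dx + (2*x*z) dy + (2*x*y) dz; grad f = (2*y*z, 2*x*z, 2*x*y)

For a 0-form f, d f = (∂f/∂x) dx + (∂f/∂y) dy + (∂f/∂z) dz. The components of the vector representation are exactly the entries of grad f in Cartesian coordinates:
  ∂f/∂x = 2*y*z
  ∂f/∂y = 2*x*z
  ∂f/∂z = 2*x*y.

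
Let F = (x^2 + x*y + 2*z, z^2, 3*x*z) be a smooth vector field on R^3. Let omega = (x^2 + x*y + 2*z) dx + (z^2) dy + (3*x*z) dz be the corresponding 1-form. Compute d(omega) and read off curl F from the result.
d(omega) = (-2*z) dy ∧ dz + (2 - 3*z) dz ∧ dx + (-x) dx ∧ dy; curl F = (-2*z, 2 - 3*z, -x)

d omega = sum_{i<j} (∂f_j/∂x_i - ∂f_i/∂x_j) dx_i ∧ dx_j. Under the identification (dy ∧ dz, dz ∧ dx, dx ∧ dy) ↔ (e_x, e_y, e_z), the coefficients are exactly the components of curl F. Compute:
  ∂R/∂y - ∂Q/∂z = (0) - (2*z) = -2*z
  ∂P/∂z - ∂R/∂x = (2) - (3*z) = 2 - 3*z
  ∂Q/∂x - ∂P/∂y = (0) - (x) = -x.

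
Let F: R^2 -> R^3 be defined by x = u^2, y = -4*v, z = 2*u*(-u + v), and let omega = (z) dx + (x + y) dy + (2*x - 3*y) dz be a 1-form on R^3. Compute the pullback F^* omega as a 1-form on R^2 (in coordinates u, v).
F^* omega = (-12*u^3 + 8*u^2*v - 48*u*v + 24*v^2) du + (4*u^3 - 4*u^2 + 24*u*v + 16*v) dv

Using F^*(f dg) = (f ∘ F) d(g ∘ F), substitute each coordinate x_i by F_i(u, v) in f_i, and replace dx_i by d F_i = (∂F_i/∂u) du + (∂F_i/∂v) dv.
  For the x component: f_1(F) = 2*u*(-u + v); d F_1 = (2*u) du + (0) dv
  For the y component: f_2(F) = u^2 - 4*v; d F_2 = (0) du + (-4) dv
  For the z component: f_3(F) = 2*u^2 + 12*v; d F_3 = (-4*u + 2*v) du + (2*u) dv
Combining and collecting du, dv coefficients:
  coeff of du: -12*u^3 + 8*u^2*v - 48*u*v + 24*v^2
  coeff of dv: 4*u^3 - 4*u^2 + 24*u*v + 16*v
F^* omega = (-12*u^3 + 8*u^2*v - 48*u*v + 24*v^2) du + (4*u^3 - 4*u^2 + 24*u*v + 16*v) dv.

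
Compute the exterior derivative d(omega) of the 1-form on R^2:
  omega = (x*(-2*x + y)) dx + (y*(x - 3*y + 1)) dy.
d(omega) = (-x + y) dx ∧ dy

For a 1-form omega = sum_i f_i dx_i, the exterior derivative is
  d(omega) = sum_{i < j} (∂f_j/∂x_i - ∂f_i/∂x_j) dx_i ∧ dx_j.
  coefficient of dx ∧ dy: ∂f_2/∂x - ∂f_1/∂y = ∂(y*(x - 3*y + 1))/∂x - ∂(x*(-2*x + y))/∂y = -x + y
Assembling: d(omega) = (-x + y) dx ∧ dy.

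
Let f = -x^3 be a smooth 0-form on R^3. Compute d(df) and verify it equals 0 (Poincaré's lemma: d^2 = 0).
d(df) = 0

Step 1: df = sum_i (∂f/∂x_i) dx_i = (-3*x^2) dx + (0) dy + (0) dz.
Step 2: Apply d again. Using the 1-form formula, the coefficient of dx ∧ dy in d(df) is ∂^2 f/∂x ∂y - ∂^2 f/∂y ∂x = (0) - (0) = 0 (equality of mixed partials for smooth f).
Similarly for dx ∧ dz and dy ∧ dz — all coefficients vanish. So d(df) = 0.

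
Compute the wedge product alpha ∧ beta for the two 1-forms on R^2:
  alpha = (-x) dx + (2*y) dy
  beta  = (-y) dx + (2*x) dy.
alpha ∧ beta = (-2*x^2 + 2*y^2) dx ∧ dy

Distribute the wedge, using dx_i ∧ dx_j = -dx_j ∧ dx_i and dx_i ∧ dx_i = 0. For each pair (i, j) with i < j, the coefficient of dx_i ∧ dx_j in alpha ∧ beta is (alpha_i * beta_j - alpha_j * beta_i). Collecting: alpha ∧ beta = (-2*x^2 + 2*y^2) dx ∧ dy.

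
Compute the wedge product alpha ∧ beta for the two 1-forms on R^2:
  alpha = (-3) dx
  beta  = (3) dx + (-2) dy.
alpha ∧ beta = (6) dx ∧ dy

Distribute the wedge, using dx_i ∧ dx_j = -dx_j ∧ dx_i and dx_i ∧ dx_i = 0. For each pair (i, j) with i < j, the coefficient of dx_i ∧ dx_j in alpha ∧ beta is (alpha_i * beta_j - alpha_j * beta_i). Collecting: alpha ∧ beta = (6) dx ∧ dy.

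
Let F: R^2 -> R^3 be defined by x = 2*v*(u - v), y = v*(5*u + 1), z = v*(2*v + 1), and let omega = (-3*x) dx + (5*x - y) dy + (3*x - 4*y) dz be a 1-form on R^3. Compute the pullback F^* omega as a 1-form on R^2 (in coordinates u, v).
F^* omega = (v^2*(13*u - 38*v - 5)) du + (v*(13*u^2 - 70*u*v - 14*u - 48*v^2 - 32*v - 5)) dv

Using F^*(f dg) = (f ∘ F) d(g ∘ F), substitute each coordinate x_i by F_i(u, v) in f_i, and replace dx_i by d F_i = (∂F_i/∂u) du + (∂F_i/∂v) dv.
  For the x component: f_1(F) = 6*v*(-u + v); d F_1 = (2*v) du + (2*u - 4*v) dv
  For the y component: f_2(F) = v*(5*u - 10*v - 1); d F_2 = (5*v) du + (5*u + 1) dv
  For the z component: f_3(F) = 2*v*(-7*u - 3*v - 2); d F_3 = (0) du + (4*v + 1) dv
Combining and collecting du, dv coefficients:
  coeff of du: v^2*(13*u - 38*v - 5)
  coeff of dv: v*(13*u^2 - 70*u*v - 14*u - 48*v^2 - 32*v - 5)
F^* omega = (v^2*(13*u - 38*v - 5)) du + (v*(13*u^2 - 70*u*v - 14*u - 48*v^2 - 32*v - 5)) dv.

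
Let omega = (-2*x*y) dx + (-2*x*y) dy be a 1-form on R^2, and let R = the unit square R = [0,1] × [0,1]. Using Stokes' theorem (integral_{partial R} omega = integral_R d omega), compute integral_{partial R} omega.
integral_(partial R) omega = 0

Stokes: integral_partial_R omega = integral_R d omega with d omega = (∂Q/∂x - ∂P/∂y) dx ∧ dy.
  ∂Q/∂x = -2*y
  ∂P/∂y = -2*x
  integrand = ∂Q/∂x - ∂P/∂y = 2*x - 2*y.
Integrating over R: integral_0^1 integral_0^1 (2*x - 2*y) dx dy = 0.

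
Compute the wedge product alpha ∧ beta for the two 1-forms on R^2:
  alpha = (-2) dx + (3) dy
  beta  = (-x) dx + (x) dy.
alpha ∧ beta = (x) dx ∧ dy

Distribute the wedge, using dx_i ∧ dx_j = -dx_j ∧ dx_i and dx_i ∧ dx_i = 0. For each pair (i, j) with i < j, the coefficient of dx_i ∧ dx_j in alpha ∧ beta is (alpha_i * beta_j - alpha_j * beta_i). Collecting: alpha ∧ beta = (x) dx ∧ dy.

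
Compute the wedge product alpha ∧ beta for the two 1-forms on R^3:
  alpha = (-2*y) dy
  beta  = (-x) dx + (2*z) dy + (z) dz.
alpha ∧ beta = (-2*x*y) dx ∧ dy + (-2*y*z) dy ∧ dz

Distribute the wedge, using dx_i ∧ dx_j = -dx_j ∧ dx_i and dx_i ∧ dx_i = 0. For each pair (i, j) with i < j, the coefficient of dx_i ∧ dx_j in alpha ∧ beta is (alpha_i * beta_j - alpha_j * beta_i). Collecting: alpha ∧ beta = (-2*x*y) dx ∧ dy + (-2*y*z) dy ∧ dz.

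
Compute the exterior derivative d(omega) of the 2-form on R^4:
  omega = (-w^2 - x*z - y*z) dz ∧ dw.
d(omega) = (-z) dx ∧ dz ∧ dw + (-z) dy ∧ dz ∧ dw

For a 2-form omega = sum_{i<j} g_{ij} dx_i ∧ dx_j, the exterior derivative is
  d(omega) = sum_{i<j} d(g_{ij}) ∧ dx_i ∧ dx_j = sum_{i<j, k} (∂g_{ij}/∂x_k) dx_k ∧ dx_i ∧ dx_j.
Expand each term, using dx_k ∧ dx_i ∧ dx_j = sgn(permutation) dx_{(a)} ∧ dx_{(b)} ∧ dx_{(c)} with (a < b < c) sorted:
  d(-w^2 - x*z - y*z) includes (∂/∂x)(-w^2 - x*z - y*z) dx = (-z) dx, which multiplied by dz ∧ dw gives (-z) dx ∧ dz ∧ dw
  d(-w^2 - x*z - y*z) includes (∂/∂y)(-w^2 - x*z - y*z) dy = (-z) dy, which multiplied by dz ∧ dw gives (-z) dy ∧ dz ∧ dw
Collecting like 3-forms: d(omega) = (-z) dx ∧ dz ∧ dw + (-z) dy ∧ dz ∧ dw.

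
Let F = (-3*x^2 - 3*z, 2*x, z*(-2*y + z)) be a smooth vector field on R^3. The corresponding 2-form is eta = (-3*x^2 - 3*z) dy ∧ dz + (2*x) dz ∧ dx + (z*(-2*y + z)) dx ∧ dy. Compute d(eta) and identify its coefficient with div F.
d(eta) = (-6*x - 2*y + 2*z) dx ∧ dy ∧ dz; div F = -6*x - 2*y + 2*z

For a 2-form in R^3 of the form above, applying d gives a 3-form with coefficient ∂P/∂x + ∂Q/∂y + ∂R/∂z:
  ∂P/∂x = -6*x
  ∂Q/∂y = 0
  ∂R/∂z = -2*y + 2*z
Sum = -6*x - 2*y + 2*z, which is exactly div F.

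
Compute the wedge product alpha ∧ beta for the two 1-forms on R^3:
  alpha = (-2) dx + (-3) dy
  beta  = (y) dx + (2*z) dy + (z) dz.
alpha ∧ beta = (3*y - 4*z) dx ∧ dy + (-2*z) dx ∧ dz + (-3*z) dy ∧ dz

Distribute the wedge, using dx_i ∧ dx_j = -dx_j ∧ dx_i and dx_i ∧ dx_i = 0. For each pair (i, j) with i < j, the coefficient of dx_i ∧ dx_j in alpha ∧ beta is (alpha_i * beta_j - alpha_j * beta_i). Collecting: alpha ∧ beta = (3*y - 4*z) dx ∧ dy + (-2*z) dx ∧ dz + (-3*z) dy ∧ dz.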